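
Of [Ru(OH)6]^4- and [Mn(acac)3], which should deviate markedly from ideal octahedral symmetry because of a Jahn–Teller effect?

[Ru(OH)6]^4-: Summing ligand charges against the −4 overall charge gives an oxidation state of +2 for ruthenium. Ruthenium is a group-8 element; Ru(II) is therefore d⁶. A 4d ion has a large Δₒ and is invariably low-spin. The d⁶ configuration leaves the e_g set evenly filled (or empty) — no strong Jahn–Teller driving force.
[Mn(acac)3]: Each acetylacetonate is −1; balancing the 0 overall charge requires Mn(III). Mn sits in group 7, so the d-electron count is 7 − 3 = 4. Acetylacetonate is a weak-field ligand for a first-row metal, so the complex is high-spin. The t₂g³e_g¹ (high-spin) configuration has an unevenly filled e_g set; the Jahn–Teller theorem predicts a tetragonal distortion (typically axial elongation) to lift the degeneracy.

[Mn(acac)3]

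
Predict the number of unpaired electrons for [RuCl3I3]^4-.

Summing ligand charges against the −4 overall charge gives an oxidation state of +2 for ruthenium.
Ruthenium is a group-8 element; Ru(II) is therefore d⁶.
The spin state decides the count: a 4d ion has a large Δₒ and is invariably low-spin.
An octahedral low-spin d⁶ ion is t₂g⁶e_g⁰, giving 0 unpaired electrons.

0 unpaired electrons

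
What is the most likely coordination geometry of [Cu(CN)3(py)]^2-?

Each cyanide is −1; pyridine is neutral; balancing the −2 overall charge requires Cu(I).
Group 11 minus oxidation state 1 gives a d¹⁰ configuration.
Coordination number: 4.
A d¹⁰ ion has no crystal-field stabilisation preference between square planar and tetrahedral, so four ligands adopt the sterically favoured tetrahedral geometry.

tetrahedral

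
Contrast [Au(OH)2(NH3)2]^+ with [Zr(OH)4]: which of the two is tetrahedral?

For [Au(OH)2(NH3)2]^+: Each hydroxide is −1; ammonia is neutral; balancing the +1 overall charge requires Au(III). Au sits in group 11, so the d-electron count is 11 − 3 = 8. A 5d d⁸ ion has a large crystal-field splitting; square planar leaves the high-energy d_{x²−y²} orbital empty and maximises CFSE. → square planar.
For [Zr(OH)4]: Each hydroxide is −1; balancing the 0 overall charge requires Zr(IV). Zirconium is a group-4 element; Zr(IV) is therefore d⁰. A d⁰ ion has no crystal-field stabilisation preference between square planar and tetrahedral, so four ligands adopt the sterically favoured tetrahedral geometry. → tetrahedral.

[Zr(OH)4]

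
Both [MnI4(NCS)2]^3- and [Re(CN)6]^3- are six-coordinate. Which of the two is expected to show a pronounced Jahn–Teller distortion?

[MnI4(NCS)2]^3-

[MnI4(NCS)2]^3-: Each iodide is −1; each isothiocyanate is −1; balancing the −3 overall charge requires Mn(III). Group 7 minus oxidation state 3 gives a d⁴ configuration. Iodide and isothiocyanate are weak-field ligands for a first-row metal, so the complex is high-spin. The t₂g³e_g¹ (high-spin) configuration has an unevenly filled e_g set; the Jahn–Teller theorem predicts a tetragonal distortion (typically axial elongation) to lift the degeneracy.
[Re(CN)6]^3-: Each cyanide is −1; balancing the −3 overall charge requires Re(III). Rhenium is a group-7 element; Re(III) is therefore d⁴. A 5d ion has a large Δₒ and is invariably low-spin. The d⁴ configuration leaves the e_g set evenly filled (or empty) — no strong Jahn–Teller driving force.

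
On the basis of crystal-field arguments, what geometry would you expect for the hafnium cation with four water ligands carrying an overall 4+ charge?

Summing ligand charges against the +4 overall charge gives an oxidation state of +4 for hafnium.
Hf sits in group 4, so the d-electron count is 4 − 4 = 0.
Coordination number: 4.
A d⁰ ion has no crystal-field stabilisation preference between square planar and tetrahedral, so four ligands adopt the sterically favoured tetrahedral geometry.

tetrahedral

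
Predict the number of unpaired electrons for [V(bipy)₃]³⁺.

2

2,2′-bipyridine is neutral; balancing the +3 overall charge requires V(III).
Vanadium is a group-5 element; V(III) is therefore d².
Counting donor atoms: 3×2,2′-bipyridine (bidentate) → 6 donors. Coordination number = 6.
In an octahedral field the d² configuration is t₂g²e_g⁰ (only one arrangement possible), giving 2 unpaired electrons.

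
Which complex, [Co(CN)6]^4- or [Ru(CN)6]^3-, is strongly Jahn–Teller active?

[Co(CN)6]^4-: Each cyanide is −1; balancing the −4 overall charge requires Co(II). Co sits in group 9, so the d-electron count is 9 − 2 = 7. Cyanide is a strong-field ligand (high in the spectrochemical series) for a first-row metal, so the complex is low-spin. The t₂g⁶e_g¹ (low-spin) configuration has an unevenly filled e_g set; the Jahn–Teller theorem predicts a tetragonal distortion (typically axial elongation) to lift the degeneracy.
[Ru(CN)6]^3-: Ligand charges: each cyanide is −1. With an overall charge of −3 the ruthenium centre must be in the +3 oxidation state. Ruthenium is a group-8 element; Ru(III) is therefore d⁵. A 4d ion has a large Δₒ and is invariably low-spin. The d⁵ configuration leaves the e_g set evenly filled (or empty) — no strong Jahn–Teller driving force.

[Co(CN)6]^4-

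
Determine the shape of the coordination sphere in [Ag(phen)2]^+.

tetrahedral

Summing ligand charges against the +1 overall charge gives an oxidation state of +1 for silver.
Silver is a group-11 element; Ag(I) is therefore d¹⁰.
Counting donor atoms: 2×1,10-phenanthroline (bidentate) → 4 donors. Coordination number = 4.
A d¹⁰ ion has no crystal-field stabilisation preference between square planar and tetrahedral, so four ligands adopt the sterically favoured tetrahedral geometry.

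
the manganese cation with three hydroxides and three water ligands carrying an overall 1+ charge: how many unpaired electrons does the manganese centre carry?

Summing ligand charges against the +1 overall charge gives an oxidation state of +4 for manganese.
Manganese is a group-7 element; Mn(IV) is therefore d³.
In an octahedral field the d³ configuration is t₂g³e_g⁰ (only one arrangement possible), giving 3 unpaired electrons.

3 unpaired electrons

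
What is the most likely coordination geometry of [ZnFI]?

Ligand charges: each fluoride is −1; each iodide is −1. With an overall charge of 0 the zinc centre must be in the +2 oxidation state.
Zn sits in group 12, so the d-electron count is 12 − 2 = 10.
Coordination number: 2.
A d¹⁰ ion with only two ligands adopts a linear arrangement (sp hybridisation; no CFSE preference).

linear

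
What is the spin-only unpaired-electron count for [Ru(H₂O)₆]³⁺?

1 unpaired electron

Summing ligand charges against the +3 overall charge gives an oxidation state of +3 for ruthenium.
Ruthenium is a group-8 element; Ru(III) is therefore d⁵.
The spin state decides the count: a 4d ion has a large Δₒ and is invariably low-spin.
An octahedral low-spin d⁵ ion is t₂g⁵e_g⁰, giving 1 unpaired electron.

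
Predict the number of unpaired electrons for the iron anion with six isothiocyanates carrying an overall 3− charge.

5 unpaired electrons

Ligand charges: each isothiocyanate is −1. With an overall charge of −3 the iron centre must be in the +3 oxidation state.
Iron is a group-8 element; Fe(III) is therefore d⁵.
The spin state decides the count: Isothiocyanate is a weak-field ligand for a first-row metal, so the complex is high-spin.
An octahedral high-spin d⁵ ion is t₂g³e_g², giving 5 unpaired electrons.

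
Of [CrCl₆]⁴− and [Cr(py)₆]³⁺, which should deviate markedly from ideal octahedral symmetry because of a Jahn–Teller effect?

[CrCl₆]⁴−: Summing ligand charges against the −4 overall charge gives an oxidation state of +2 for chromium. Group 6 minus oxidation state 2 gives a d⁴ configuration. Chloride is a weak-field ligand for a first-row metal, so the complex is high-spin. The t₂g³e_g¹ (high-spin) configuration has an unevenly filled e_g set; the Jahn–Teller theorem predicts a tetragonal distortion (typically axial elongation) to lift the degeneracy.
[Cr(py)₆]³⁺: Summing ligand charges against the +3 overall charge gives an oxidation state of +3 for chromium. Chromium is a group-6 element; Cr(III) is therefore d³. The d³ configuration leaves the e_g set evenly filled (or empty) — no strong Jahn–Teller driving force.

[CrCl₆]⁴−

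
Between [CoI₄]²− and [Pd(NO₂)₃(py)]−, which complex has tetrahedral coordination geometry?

For [CoI₄]²−: Each iodide is −1; balancing the −2 overall charge requires Co(II). Co sits in group 9, so the d-electron count is 9 − 2 = 7. For a high-spin 3d d⁷ ion with weak-field ligands the small Δₜ gives little square-planar CFSE advantage, so four ligands adopt the sterically favoured tetrahedral geometry. → tetrahedral.
For [Pd(NO₂)₃(py)]−: Summing ligand charges against the −1 overall charge gives an oxidation state of +2 for palladium. Palladium is a group-10 element; Pd(II) is therefore d⁸. A 4d d⁸ ion has a large crystal-field splitting; square planar leaves the high-energy d_{x²−y²} orbital empty and maximises CFSE. → square planar.

[CoI₄]²−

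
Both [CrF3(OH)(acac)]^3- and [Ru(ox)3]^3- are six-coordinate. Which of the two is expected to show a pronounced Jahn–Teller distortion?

[CrF3(OH)(acac)]^3-

[CrF3(OH)(acac)]^3-: Summing ligand charges against the −3 overall charge gives an oxidation state of +2 for chromium. Cr sits in group 6, so the d-electron count is 6 − 2 = 4. Acetylacetonate, fluoride, and hydroxide are weak-field ligands for a first-row metal, so the complex is high-spin. The t₂g³e_g¹ (high-spin) configuration has an unevenly filled e_g set; the Jahn–Teller theorem predicts a tetragonal distortion (typically axial elongation) to lift the degeneracy.
[Ru(ox)3]^3-: Summing ligand charges against the −3 overall charge gives an oxidation state of +3 for ruthenium. Group 8 minus oxidation state 3 gives a d⁵ configuration. A 4d ion has a large Δₒ and is invariably low-spin. The d⁵ configuration leaves the e_g set evenly filled (or empty) — no strong Jahn–Teller driving force.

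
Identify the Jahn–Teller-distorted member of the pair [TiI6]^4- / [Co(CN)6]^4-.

[Co(CN)6]^4-

[TiI6]^4-: Summing ligand charges against the −4 overall charge gives an oxidation state of +2 for titanium. Group 4 minus oxidation state 2 gives a d² configuration. The d² configuration leaves the e_g set evenly filled (or empty) — no strong Jahn–Teller driving force.
[Co(CN)6]^4-: Summing ligand charges against the −4 overall charge gives an oxidation state of +2 for cobalt. Group 9 minus oxidation state 2 gives a d⁷ configuration. Cyanide is a strong-field ligand (high in the spectrochemical series) for a first-row metal, so the complex is low-spin. The t₂g⁶e_g¹ (low-spin) configuration has an unevenly filled e_g set; the Jahn–Teller theorem predicts a tetragonal distortion (typically axial elongation) to lift the degeneracy.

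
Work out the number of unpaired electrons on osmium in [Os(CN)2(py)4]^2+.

2 unpaired electrons

Ligand charges: each cyanide is −1; pyridine is neutral. With an overall charge of +2 the osmium centre must be in the +4 oxidation state.
Osmium is a group-8 element; Os(IV) is therefore d⁴.
The spin state decides the count: a 5d ion has a large Δₒ and is invariably low-spin.
An octahedral low-spin d⁴ ion is t₂g⁴e_g⁰, giving 2 unpaired electrons.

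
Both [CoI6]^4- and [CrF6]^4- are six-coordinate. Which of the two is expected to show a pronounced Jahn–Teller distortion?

[CoI6]^4-: Summing ligand charges against the −4 overall charge gives an oxidation state of +2 for cobalt. Group 9 minus oxidation state 2 gives a d⁷ configuration. Iodide is a weak-field ligand for a first-row metal, so the complex is high-spin. The d⁷ configuration leaves the e_g set evenly filled (or empty) — no strong Jahn–Teller driving force.
[CrF6]^4-: Each fluoride is −1; balancing the −4 overall charge requires Cr(II). Chromium is a group-6 element; Cr(II) is therefore d⁴. Fluoride is a weak-field ligand for a first-row metal, so the complex is high-spin. The t₂g³e_g¹ (high-spin) configuration has an unevenly filled e_g set; the Jahn–Teller theorem predicts a tetragonal distortion (typically axial elongation) to lift the degeneracy.

[CrF6]^4-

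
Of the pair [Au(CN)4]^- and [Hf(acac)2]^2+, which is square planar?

For [Au(CN)4]^-: Summing ligand charges against the −1 overall charge gives an oxidation state of +3 for gold. Au sits in group 11, so the d-electron count is 11 − 3 = 8. A 5d d⁸ ion has a large crystal-field splitting; square planar leaves the high-energy d_{x²−y²} orbital empty and maximises CFSE. → square planar.
For [Hf(acac)2]^2+: Summing ligand charges against the +2 overall charge gives an oxidation state of +4 for hafnium. Hafnium is a group-4 element; Hf(IV) is therefore d⁰. A d⁰ ion has no crystal-field stabilisation preference between square planar and tetrahedral, so four ligands adopt the sterically favoured tetrahedral geometry. → tetrahedral.

[Au(CN)4]^-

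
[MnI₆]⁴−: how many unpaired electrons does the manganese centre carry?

Summing ligand charges against the −4 overall charge gives an oxidation state of +2 for manganese.
Group 7 minus oxidation state 2 gives a d⁵ configuration.
The spin state decides the count: Iodide is a weak-field ligand for a first-row metal, so the complex is high-spin.
An octahedral high-spin d⁵ ion is t₂g³e_g², giving 5 unpaired electrons.

5 unpaired electrons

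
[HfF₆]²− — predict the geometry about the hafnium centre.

octahedral

Each fluoride is −1; balancing the −2 overall charge requires Hf(IV).
Hf sits in group 4, so the d-electron count is 4 − 4 = 0.
With 6 monodentate ligands the coordination number is 6.
Six donors around a single metal centre give an octahedral coordination sphere.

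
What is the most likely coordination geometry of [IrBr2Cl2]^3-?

Summing ligand charges against the −3 overall charge gives an oxidation state of +1 for iridium.
Group 9 minus oxidation state 1 gives a d⁸ configuration.
With 4 monodentate ligands the coordination number is 4.
A 5d d⁸ ion has a large crystal-field splitting; square planar leaves the high-energy d_{x²−y²} orbital empty and maximises CFSE.

square planar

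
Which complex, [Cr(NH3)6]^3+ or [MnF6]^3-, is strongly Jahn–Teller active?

[MnF6]^3-

[Cr(NH3)6]^3+: Ammonia is neutral; balancing the +3 overall charge requires Cr(III). Cr sits in group 6, so the d-electron count is 6 − 3 = 3. The d³ configuration leaves the e_g set evenly filled (or empty) — no strong Jahn–Teller driving force.
[MnF6]^3-: Ligand charges: each fluoride is −1. With an overall charge of −3 the manganese centre must be in the +3 oxidation state. Mn sits in group 7, so the d-electron count is 7 − 3 = 4. Fluoride is a weak-field ligand for a first-row metal, so the complex is high-spin. The t₂g³e_g¹ (high-spin) configuration has an unevenly filled e_g set; the Jahn–Teller theorem predicts a tetragonal distortion (typically axial elongation) to lift the degeneracy.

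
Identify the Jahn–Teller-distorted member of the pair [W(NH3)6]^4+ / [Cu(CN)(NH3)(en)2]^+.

[Cu(CN)(NH3)(en)2]^+

[W(NH3)6]^4+: Ammonia is neutral; balancing the +4 overall charge requires W(IV). Group 6 minus oxidation state 4 gives a d² configuration. The d² configuration leaves the e_g set evenly filled (or empty) — no strong Jahn–Teller driving force.
[Cu(CN)(NH3)(en)2]^+: Each cyanide is −1; ammonia is neutral; ethylenediamine is neutral; balancing the +1 overall charge requires Cu(II). Cu sits in group 11, so the d-electron count is 11 − 2 = 9. The t₂g⁶e_g³ configuration has an unevenly filled e_g set; the Jahn–Teller theorem predicts a tetragonal distortion (typically axial elongation) to lift the degeneracy.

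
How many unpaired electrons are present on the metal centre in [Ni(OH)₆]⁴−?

2

Ligand charges: each hydroxide is −1. With an overall charge of −4 the nickel centre must be in the +2 oxidation state.
Group 10 minus oxidation state 2 gives a d⁸ configuration.
In an octahedral field the d⁸ configuration is t₂g⁶e_g² (only one arrangement possible), giving 2 unpaired electrons.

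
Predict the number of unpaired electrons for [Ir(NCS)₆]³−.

0

Each isothiocyanate is −1; balancing the −3 overall charge requires Ir(III).
Ir sits in group 9, so the d-electron count is 9 − 3 = 6.
The spin state decides the count: a 5d ion has a large Δₒ and is invariably low-spin.
An octahedral low-spin d⁶ ion is t₂g⁶e_g⁰, giving 0 unpaired electrons.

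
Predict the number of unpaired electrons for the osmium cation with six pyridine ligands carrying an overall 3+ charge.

1 unpaired electron

Summing ligand charges against the +3 overall charge gives an oxidation state of +3 for osmium.
Group 8 minus oxidation state 3 gives a d⁵ configuration.
The spin state decides the count: a 5d ion has a large Δₒ and is invariably low-spin.
An octahedral low-spin d⁵ ion is t₂g⁵e_g⁰, giving 1 unpaired electron.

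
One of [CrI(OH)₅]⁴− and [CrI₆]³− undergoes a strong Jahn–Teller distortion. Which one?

[CrI(OH)₅]⁴−: Ligand charges: each iodide is −1; each hydroxide is −1. With an overall charge of −4 the chromium centre must be in the +2 oxidation state. Group 6 minus oxidation state 2 gives a d⁴ configuration. Hydroxide and iodide are weak-field ligands for a first-row metal, so the complex is high-spin. The t₂g³e_g¹ (high-spin) configuration has an unevenly filled e_g set; the Jahn–Teller theorem predicts a tetragonal distortion (typically axial elongation) to lift the degeneracy.
[CrI₆]³−: Ligand charges: each iodide is −1. With an overall charge of −3 the chromium centre must be in the +3 oxidation state. Cr sits in group 6, so the d-electron count is 6 − 3 = 3. The d³ configuration leaves the e_g set evenly filled (or empty) — no strong Jahn–Teller driving force.

[CrI(OH)₅]⁴−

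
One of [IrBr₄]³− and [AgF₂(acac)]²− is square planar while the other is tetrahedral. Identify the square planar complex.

For [IrBr₄]³−: Summing ligand charges against the −3 overall charge gives an oxidation state of +1 for iridium. Iridium is a group-9 element; Ir(I) is therefore d⁸. A 5d d⁸ ion has a large crystal-field splitting; square planar leaves the high-energy d_{x²−y²} orbital empty and maximises CFSE. → square planar.
For [AgF₂(acac)]²−: Summing ligand charges against the −2 overall charge gives an oxidation state of +1 for silver. Ag sits in group 11, so the d-electron count is 11 − 1 = 10. A d¹⁰ ion has no crystal-field stabilisation preference between square planar and tetrahedral, so four ligands adopt the sterically favoured tetrahedral geometry. → tetrahedral.

[IrBr₄]³−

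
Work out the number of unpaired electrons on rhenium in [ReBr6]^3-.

2 unpaired electrons

Ligand charges: each bromide is −1. With an overall charge of −3 the rhenium centre must be in the +3 oxidation state.
Rhenium is a group-7 element; Re(III) is therefore d⁴.
The spin state decides the count: a 5d ion has a large Δₒ and is invariably low-spin.
An octahedral low-spin d⁴ ion is t₂g⁴e_g⁰, giving 2 unpaired electrons.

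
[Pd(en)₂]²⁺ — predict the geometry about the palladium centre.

square planar

Ethylenediamine is neutral; balancing the +2 overall charge requires Pd(II).
Palladium is a group-10 element; Pd(II) is therefore d⁸.
Counting donor atoms: 2×ethylenediamine (bidentate) → 4 donors. Coordination number = 4.
A 4d d⁸ ion has a large crystal-field splitting; square planar leaves the high-energy d_{x²−y²} orbital empty and maximises CFSE.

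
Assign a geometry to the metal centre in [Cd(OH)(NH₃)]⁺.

Ligand charges: each hydroxide is −1; ammonia is neutral. With an overall charge of +1 the cadmium centre must be in the +2 oxidation state.
Cadmium is a group-12 element; Cd(II) is therefore d¹⁰.
Coordination number: 2.
A d¹⁰ ion with only two ligands adopts a linear arrangement (sp hybridisation; no CFSE preference).

linear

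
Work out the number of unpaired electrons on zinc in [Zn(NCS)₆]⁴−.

0 unpaired electrons

Each isothiocyanate is −1; balancing the −4 overall charge requires Zn(II).
Group 12 minus oxidation state 2 gives a d¹⁰ configuration.
In an octahedral field the d¹⁰ configuration is t₂g⁶e_g⁴, giving 0 unpaired electrons.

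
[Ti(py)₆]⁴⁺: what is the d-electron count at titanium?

d⁰

Ligand charges: pyridine is neutral. With an overall charge of +4 the titanium centre must be in the +4 oxidation state.
Titanium is a group-4 element; Ti(IV) is therefore d⁰.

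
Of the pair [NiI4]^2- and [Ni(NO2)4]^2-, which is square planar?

[Ni(NO2)4]^2-

For [NiI4]^2-: Ligand charges: each iodide is −1. With an overall charge of −2 the nickel centre must be in the +2 oxidation state. Group 10 minus oxidation state 2 gives a d⁸ configuration. Iodide is a weak-field ligand. With weak-field ligands the CFSE gain from square planar is small, so a 3d d⁸ ion takes the sterically preferred tetrahedral geometry. → tetrahedral.
For [Ni(NO2)4]^2-: Each nitro (N-bound nitrite) is −1; balancing the −2 overall charge requires Ni(II). Ni sits in group 10, so the d-electron count is 10 − 2 = 8. Nitro (N-bound nitrite) is a strong-field ligand (high in the spectrochemical series). A 3d d⁸ ion with strong-field ligands gains enough CFSE to favour square planar over tetrahedral. → square planar.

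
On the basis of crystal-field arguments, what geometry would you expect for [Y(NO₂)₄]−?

tetrahedral

Each nitro (N-bound nitrite) is −1; balancing the −1 overall charge requires Y(III).
Y sits in group 3, so the d-electron count is 3 − 3 = 0.
With 4 monodentate ligands the coordination number is 4.
A d⁰ ion has no crystal-field stabilisation preference between square planar and tetrahedral, so four ligands adopt the sterically favoured tetrahedral geometry.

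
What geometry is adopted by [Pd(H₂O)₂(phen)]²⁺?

square planar

Water is neutral; 1,10-phenanthroline is neutral; balancing the +2 overall charge requires Pd(II).
Group 10 minus oxidation state 2 gives a d⁸ configuration.
Counting donor atoms: 2×water (monodentate) → 2 donors; 1×1,10-phenanthroline (bidentate) → 2 donors. Coordination number = 4.
A 4d d⁸ ion has a large crystal-field splitting; square planar leaves the high-energy d_{x²−y²} orbital empty and maximises CFSE.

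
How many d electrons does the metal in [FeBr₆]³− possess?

Ligand charges: each bromide is −1. With an overall charge of −3 the iron centre must be in the +3 oxidation state.
Iron is a group-8 element; Fe(III) is therefore d⁵.

d5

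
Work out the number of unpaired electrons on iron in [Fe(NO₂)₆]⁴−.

0

Each nitro (N-bound nitrite) is −1; balancing the −4 overall charge requires Fe(II).
Fe sits in group 8, so the d-electron count is 8 − 2 = 6.
The spin state decides the count: Nitro (N-bound nitrite) is a strong-field ligand (high in the spectrochemical series) for a first-row metal, so the complex is low-spin.
An octahedral low-spin d⁶ ion is t₂g⁶e_g⁰, giving 0 unpaired electrons.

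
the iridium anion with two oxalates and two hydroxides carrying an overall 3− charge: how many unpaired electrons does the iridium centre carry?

0 unpaired electrons

Ligand charges: each oxalate is −2; each hydroxide is −1. With an overall charge of −3 the iridium centre must be in the +3 oxidation state.
Group 9 minus oxidation state 3 gives a d⁶ configuration.
Counting donor atoms: 2×oxalate (bidentate) → 4 donors; 2×hydroxide (monodentate) → 2 donors. Coordination number = 6.
The spin state decides the count: a 5d ion has a large Δₒ and is invariably low-spin.
An octahedral low-spin d⁶ ion is t₂g⁶e_g⁰, giving 0 unpaired electrons.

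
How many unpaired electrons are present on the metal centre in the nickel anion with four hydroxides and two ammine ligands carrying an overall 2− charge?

2 unpaired electrons

Summing ligand charges against the −2 overall charge gives an oxidation state of +2 for nickel.
Group 10 minus oxidation state 2 gives a d⁸ configuration.
In an octahedral field the d⁸ configuration is t₂g⁶e_g² (only one arrangement possible), giving 2 unpaired electrons.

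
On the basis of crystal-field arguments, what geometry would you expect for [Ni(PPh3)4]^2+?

square planar

Triphenylphosphine is neutral; balancing the +2 overall charge requires Ni(II).
Group 10 minus oxidation state 2 gives a d⁸ configuration.
Coordination number: 4.
Triphenylphosphine is a strong-field ligand (high in the spectrochemical series).
A 3d d⁸ ion with strong-field ligands gains enough CFSE to favour square planar over tetrahedral.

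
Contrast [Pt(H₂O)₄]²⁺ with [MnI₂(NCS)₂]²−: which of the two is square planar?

[Pt(H₂O)₄]²⁺

For [Pt(H₂O)₄]²⁺: Ligand charges: water is neutral. With an overall charge of +2 the platinum centre must be in the +2 oxidation state. Pt sits in group 10, so the d-electron count is 10 − 2 = 8. A 5d d⁸ ion has a large crystal-field splitting; square planar leaves the high-energy d_{x²−y²} orbital empty and maximises CFSE. → square planar.
For [MnI₂(NCS)₂]²−: Each iodide is −1; each isothiocyanate is −1; balancing the −2 overall charge requires Mn(II). Manganese is a group-7 element; Mn(II) is therefore d⁵. A high-spin d⁵ ion has zero CFSE in either geometry, so four ligands adopt the sterically favoured tetrahedral geometry. → tetrahedral.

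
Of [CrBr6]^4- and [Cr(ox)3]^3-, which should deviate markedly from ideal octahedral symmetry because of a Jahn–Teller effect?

[CrBr6]^4-

[CrBr6]^4-: Ligand charges: each bromide is −1. With an overall charge of −4 the chromium centre must be in the +2 oxidation state. Group 6 minus oxidation state 2 gives a d⁴ configuration. Bromide is a weak-field ligand for a first-row metal, so the complex is high-spin. The t₂g³e_g¹ (high-spin) configuration has an unevenly filled e_g set; the Jahn–Teller theorem predicts a tetragonal distortion (typically axial elongation) to lift the degeneracy.
[Cr(ox)3]^3-: Each oxalate is −2; balancing the −3 overall charge requires Cr(III). Chromium is a group-6 element; Cr(III) is therefore d³. The d³ configuration leaves the e_g set evenly filled (or empty) — no strong Jahn–Teller driving force.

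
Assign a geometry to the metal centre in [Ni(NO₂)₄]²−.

square planar

Each nitro (N-bound nitrite) is −1; balancing the −2 overall charge requires Ni(II).
Group 10 minus oxidation state 2 gives a d⁸ configuration.
Coordination number: 4.
Nitro (N-bound nitrite) is a strong-field ligand (high in the spectrochemical series).
A 3d d⁸ ion with strong-field ligands gains enough CFSE to favour square planar over tetrahedral.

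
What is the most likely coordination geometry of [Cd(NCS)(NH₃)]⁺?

linear

Each isothiocyanate is −1; ammonia is neutral; balancing the +1 overall charge requires Cd(II).
Cd sits in group 12, so the d-electron count is 12 − 2 = 10.
Coordination number: 2.
A d¹⁰ ion with only two ligands adopts a linear arrangement (sp hybridisation; no CFSE preference).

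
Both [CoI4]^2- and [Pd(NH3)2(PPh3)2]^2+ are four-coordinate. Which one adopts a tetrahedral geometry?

For [CoI4]^2-: Ligand charges: each iodide is −1. With an overall charge of −2 the cobalt centre must be in the +2 oxidation state. Group 9 minus oxidation state 2 gives a d⁷ configuration. For a high-spin 3d d⁷ ion with weak-field ligands the small Δₜ gives little square-planar CFSE advantage, so four ligands adopt the sterically favoured tetrahedral geometry. → tetrahedral.
For [Pd(NH3)2(PPh3)2]^2+: Summing ligand charges against the +2 overall charge gives an oxidation state of +2 for palladium. Group 10 minus oxidation state 2 gives a d⁸ configuration. A 4d d⁸ ion has a large crystal-field splitting; square planar leaves the high-energy d_{x²−y²} orbital empty and maximises CFSE. → square planar.

[CoI4]^2-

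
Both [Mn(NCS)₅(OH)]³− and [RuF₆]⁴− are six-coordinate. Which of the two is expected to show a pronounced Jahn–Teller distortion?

[Mn(NCS)₅(OH)]³−

[Mn(NCS)₅(OH)]³−: Ligand charges: each isothiocyanate is −1; each hydroxide is −1. With an overall charge of −3 the manganese centre must be in the +3 oxidation state. Mn sits in group 7, so the d-electron count is 7 − 3 = 4. Hydroxide and isothiocyanate are weak-field ligands for a first-row metal, so the complex is high-spin. The t₂g³e_g¹ (high-spin) configuration has an unevenly filled e_g set; the Jahn–Teller theorem predicts a tetragonal distortion (typically axial elongation) to lift the degeneracy.
[RuF₆]⁴−: Each fluoride is −1; balancing the −4 overall charge requires Ru(II). Group 8 minus oxidation state 2 gives a d⁶ configuration. A 4d ion has a large Δₒ and is invariably low-spin. The d⁶ configuration leaves the e_g set evenly filled (or empty) — no strong Jahn–Teller driving force.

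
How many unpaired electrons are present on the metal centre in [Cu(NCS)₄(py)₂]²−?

Summing ligand charges against the −2 overall charge gives an oxidation state of +2 for copper.
Group 11 minus oxidation state 2 gives a d⁹ configuration.
In an octahedral field the d⁹ configuration is t₂g⁶e_g³ (only one arrangement possible), giving 1 unpaired electron.

1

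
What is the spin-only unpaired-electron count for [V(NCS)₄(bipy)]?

1 unpaired electron

Each isothiocyanate is −1; 2,2′-bipyridine is neutral; balancing the 0 overall charge requires V(IV).
V sits in group 5, so the d-electron count is 5 − 4 = 1.
Counting donor atoms: 4×isothiocyanate (monodentate) → 4 donors; 1×2,2′-bipyridine (bidentate) → 2 donors. Coordination number = 6.
In an octahedral field the d¹ configuration is t₂g¹e_g⁰ (only one arrangement possible), giving 1 unpaired electron.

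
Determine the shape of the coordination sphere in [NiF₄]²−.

Summing ligand charges against the −2 overall charge gives an oxidation state of +2 for nickel.
Group 10 minus oxidation state 2 gives a d⁸ configuration.
With 4 monodentate ligands the coordination number is 4.
Fluoride is a weak-field ligand.
With weak-field ligands the CFSE gain from square planar is small, so a 3d d⁸ ion takes the sterically preferred tetrahedral geometry.

tetrahedral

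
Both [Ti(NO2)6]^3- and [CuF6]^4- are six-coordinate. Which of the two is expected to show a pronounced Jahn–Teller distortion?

[Ti(NO2)6]^3-: Each nitro (N-bound nitrite) is −1; balancing the −3 overall charge requires Ti(III). Titanium is a group-4 element; Ti(III) is therefore d¹. The d¹ configuration leaves the e_g set evenly filled (or empty) — no strong Jahn–Teller driving force.
[CuF6]^4-: Summing ligand charges against the −4 overall charge gives an oxidation state of +2 for copper. Cu sits in group 11, so the d-electron count is 11 − 2 = 9. The t₂g⁶e_g³ configuration has an unevenly filled e_g set; the Jahn–Teller theorem predicts a tetragonal distortion (typically axial elongation) to lift the degeneracy.

[CuF6]^4-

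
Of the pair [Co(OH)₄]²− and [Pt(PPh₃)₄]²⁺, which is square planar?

[Pt(PPh₃)₄]²⁺

For [Co(OH)₄]²−: Summing ligand charges against the −2 overall charge gives an oxidation state of +2 for cobalt. Group 9 minus oxidation state 2 gives a d⁷ configuration. For a high-spin 3d d⁷ ion with weak-field ligands the small Δₜ gives little square-planar CFSE advantage, so four ligands adopt the sterically favoured tetrahedral geometry. → tetrahedral.
For [Pt(PPh₃)₄]²⁺: Summing ligand charges against the +2 overall charge gives an oxidation state of +2 for platinum. Platinum is a group-10 element; Pt(II) is therefore d⁸. A 5d d⁸ ion has a large crystal-field splitting; square planar leaves the high-energy d_{x²−y²} orbital empty and maximises CFSE. → square planar.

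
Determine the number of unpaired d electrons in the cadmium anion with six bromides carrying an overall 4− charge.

Each bromide is −1; balancing the −4 overall charge requires Cd(II).
Cd sits in group 12, so the d-electron count is 12 − 2 = 10.
In an octahedral field the d¹⁰ configuration is t₂g⁶e_g⁴, giving 0 unpaired electrons.

0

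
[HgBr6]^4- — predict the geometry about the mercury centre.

octahedral

Summing ligand charges against the −4 overall charge gives an oxidation state of +2 for mercury.
Mercury is a group-12 element; Hg(II) is therefore d¹⁰.
With 6 monodentate ligands the coordination number is 6.
Six donors around a single metal centre give an octahedral coordination sphere.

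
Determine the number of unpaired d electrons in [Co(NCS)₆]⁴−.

3

Each isothiocyanate is −1; balancing the −4 overall charge requires Co(II).
Cobalt is a group-9 element; Co(II) is therefore d⁷.
The spin state decides the count: Isothiocyanate is a weak-field ligand for a first-row metal, so the complex is high-spin.
An octahedral high-spin d⁷ ion is t₂g⁵e_g², giving 3 unpaired electrons.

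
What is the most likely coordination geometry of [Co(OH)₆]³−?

octahedral

Summing ligand charges against the −3 overall charge gives an oxidation state of +3 for cobalt.
Cobalt is a group-9 element; Co(III) is therefore d⁶.
With 6 monodentate ligands the coordination number is 6.
Six donors around a single metal centre give an octahedral coordination sphere.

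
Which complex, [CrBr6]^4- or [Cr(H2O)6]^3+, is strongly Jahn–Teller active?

[CrBr6]^4-: Summing ligand charges against the −4 overall charge gives an oxidation state of +2 for chromium. Group 6 minus oxidation state 2 gives a d⁴ configuration. Bromide is a weak-field ligand for a first-row metal, so the complex is high-spin. The t₂g³e_g¹ (high-spin) configuration has an unevenly filled e_g set; the Jahn–Teller theorem predicts a tetragonal distortion (typically axial elongation) to lift the degeneracy.
[Cr(H2O)6]^3+: Ligand charges: water is neutral. With an overall charge of +3 the chromium centre must be in the +3 oxidation state. Chromium is a group-6 element; Cr(III) is therefore d³. The d³ configuration leaves the e_g set evenly filled (or empty) — no strong Jahn–Teller driving force.

[CrBr6]^4-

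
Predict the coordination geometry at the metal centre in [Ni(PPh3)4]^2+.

Triphenylphosphine is neutral; balancing the +2 overall charge requires Ni(II).
Ni sits in group 10, so the d-electron count is 10 − 2 = 8.
Coordination number: 4.
Triphenylphosphine is a strong-field ligand (high in the spectrochemical series).
A 3d d⁸ ion with strong-field ligands gains enough CFSE to favour square planar over tetrahedral.

square planar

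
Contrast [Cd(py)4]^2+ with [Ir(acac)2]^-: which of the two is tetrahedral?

[Cd(py)4]^2+

For [Cd(py)4]^2+: Ligand charges: pyridine is neutral. With an overall charge of +2 the cadmium centre must be in the +2 oxidation state. Cd sits in group 12, so the d-electron count is 12 − 2 = 10. A d¹⁰ ion has no crystal-field stabilisation preference between square planar and tetrahedral, so four ligands adopt the sterically favoured tetrahedral geometry. → tetrahedral.
For [Ir(acac)2]^-: Ligand charges: each acetylacetonate is −1. With an overall charge of −1 the iridium centre must be in the +1 oxidation state. Group 9 minus oxidation state 1 gives a d⁸ configuration. A 5d d⁸ ion has a large crystal-field splitting; square planar leaves the high-energy d_{x²−y²} orbital empty and maximises CFSE. → square planar.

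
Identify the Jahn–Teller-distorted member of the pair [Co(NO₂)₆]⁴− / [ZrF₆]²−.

[Co(NO₂)₆]⁴−: Ligand charges: each nitro (N-bound nitrite) is −1. With an overall charge of −4 the cobalt centre must be in the +2 oxidation state. Group 9 minus oxidation state 2 gives a d⁷ configuration. Nitro (N-bound nitrite) is a strong-field ligand (high in the spectrochemical series) for a first-row metal, so the complex is low-spin. The t₂g⁶e_g¹ (low-spin) configuration has an unevenly filled e_g set; the Jahn–Teller theorem predicts a tetragonal distortion (typically axial elongation) to lift the degeneracy.
[ZrF₆]²−: Summing ligand charges against the −2 overall charge gives an oxidation state of +4 for zirconium. Group 4 minus oxidation state 4 gives a d⁰ configuration. The d⁰ configuration leaves the e_g set evenly filled (or empty) — no strong Jahn–Teller driving force.

[Co(NO₂)₆]⁴−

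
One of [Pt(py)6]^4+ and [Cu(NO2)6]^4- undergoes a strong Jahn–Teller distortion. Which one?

[Cu(NO2)6]^4-

[Pt(py)6]^4+: Ligand charges: pyridine is neutral. With an overall charge of +4 the platinum centre must be in the +4 oxidation state. Platinum is a group-10 element; Pt(IV) is therefore d⁶. A 5d ion has a large Δₒ and is invariably low-spin. The d⁶ configuration leaves the e_g set evenly filled (or empty) — no strong Jahn–Teller driving force.
[Cu(NO2)6]^4-: Summing ligand charges against the −4 overall charge gives an oxidation state of +2 for copper. Copper is a group-11 element; Cu(II) is therefore d⁹. The t₂g⁶e_g³ configuration has an unevenly filled e_g set; the Jahn–Teller theorem predicts a tetragonal distortion (typically axial elongation) to lift the degeneracy.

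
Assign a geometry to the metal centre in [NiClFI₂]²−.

tetrahedral

Summing ligand charges against the −2 overall charge gives an oxidation state of +2 for nickel.
Nickel is a group-10 element; Ni(II) is therefore d⁸.
With 4 monodentate ligands the coordination number is 4.
Chloride, fluoride, and iodide are weak-field ligands.
With weak-field ligands the CFSE gain from square planar is small, so a 3d d⁸ ion takes the sterically preferred tetrahedral geometry.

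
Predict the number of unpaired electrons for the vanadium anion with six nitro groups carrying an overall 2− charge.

Summing ligand charges against the −2 overall charge gives an oxidation state of +4 for vanadium.
V sits in group 5, so the d-electron count is 5 − 4 = 1.
In an octahedral field the d¹ configuration is t₂g¹e_g⁰ (only one arrangement possible), giving 1 unpaired electron.

1 unpaired electron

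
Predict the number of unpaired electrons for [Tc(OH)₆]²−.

3

Ligand charges: each hydroxide is −1. With an overall charge of −2 the technetium centre must be in the +4 oxidation state.
Technetium is a group-7 element; Tc(IV) is therefore d³.
In an octahedral field the d³ configuration is t₂g³e_g⁰ (only one arrangement possible), giving 3 unpaired electrons.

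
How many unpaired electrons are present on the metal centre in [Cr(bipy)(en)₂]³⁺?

3 unpaired electrons

2,2′-bipyridine is neutral; ethylenediamine is neutral; balancing the +3 overall charge requires Cr(III).
Cr sits in group 6, so the d-electron count is 6 − 3 = 3.
Counting donor atoms: 1×2,2′-bipyridine (bidentate) → 2 donors; 2×ethylenediamine (bidentate) → 4 donors. Coordination number = 6.
In an octahedral field the d³ configuration is t₂g³e_g⁰ (only one arrangement possible), giving 3 unpaired electrons.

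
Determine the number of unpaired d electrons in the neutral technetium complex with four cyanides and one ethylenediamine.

3

Summing ligand charges against the 0 overall charge gives an oxidation state of +4 for technetium.
Group 7 minus oxidation state 4 gives a d³ configuration.
Counting donor atoms: 4×cyanide (monodentate) → 4 donors; 1×ethylenediamine (bidentate) → 2 donors. Coordination number = 6.
In an octahedral field the d³ configuration is t₂g³e_g⁰ (only one arrangement possible), giving 3 unpaired electrons.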